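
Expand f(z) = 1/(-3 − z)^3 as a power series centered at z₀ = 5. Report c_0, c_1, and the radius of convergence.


Let w = z − z₀, so z = z₀ + w.
Then -3 − z = -3 − (z₀ + w) = (-3 − z₀) − w = -8 − w.
f(z) = 1/(-8 − w)^3 = (1/(-8)^3) · (1 − w/(-8))^{−3}.
By the binomial series (1−u)^{−3} = Σ_{n≥0} C(n+2, 2) u^n for |u|<1, with u = w/(-8):
  c_n = C(n+2, 2) / (-8)^(n+3).
  c_0 = 1/(-8)^3 = -1/512.
  c_1 = 3/(-8)^4 = 3/4096.
The series is valid for |w/d| < 1, i.e. |z − z₀| < |d|.
Radius of convergence: R = |-3 − z₀| = |-8| = 8 (distance from z₀ to the singularity z = -3).

c_0 = -1/512, c_1 = 3/4096; R = 8.


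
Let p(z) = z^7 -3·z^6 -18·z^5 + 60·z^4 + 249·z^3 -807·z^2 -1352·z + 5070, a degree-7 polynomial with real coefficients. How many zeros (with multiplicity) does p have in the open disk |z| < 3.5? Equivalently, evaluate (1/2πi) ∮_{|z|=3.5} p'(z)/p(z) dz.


The zeros of p are: (3 + 2i), (3 - 2i), (-3 + 2i), (-3 - 2i), (3 + 1i), (3 - 1i), -3.
Their magnitudes are: 3.606, 3.606, 3.606, 3.606, 3.162, 3.162, 3.
Zeros with |z| < R = 3.5: (3 + 1i), (3 - 1i), -3.
Count = 3.
By the argument principle, (1/2πi) ∮_{|z|=R} p'(z)/p(z) dz equals exactly this count.

Number of zeros inside |z| < 3.5: 3.


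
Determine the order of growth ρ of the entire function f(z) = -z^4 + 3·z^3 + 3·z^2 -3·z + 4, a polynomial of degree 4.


|f(z)| ≤ Σ|c_k|·r^k = O(r^4) as r → ∞. Polynomial growth is O(e^{r^ε}) for every ε > 0 (since r^4/e^{r^ε} → 0), so ρ ≤ ε for all ε > 0, i.e. ρ = 0. Every nonconstant polynomial has order 0.
Therefore ρ = 0.

Order ρ = 0.


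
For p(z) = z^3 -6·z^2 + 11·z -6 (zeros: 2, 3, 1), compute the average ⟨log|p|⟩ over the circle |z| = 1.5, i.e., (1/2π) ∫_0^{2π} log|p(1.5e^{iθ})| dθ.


Zeros: 1, 2, 3; r = 1.5.
Inside |z| < r: 1. Outside (|z| ≥ r): 2, 3.
p(0) = -6, so log|p(0)| = log(6) = 1.7918.
Apply Jensen: I(r) = log|p(0)| + Σ_k log(r/|z_k|), summed over zeros inside |z| < r.
  log(r/|z_k|) for z_k = 1: log(1.5/1) = 0.4055
  Outside zeros (2, 3) contribute nothing to the Jensen sum.
Sum over inside zeros: 0.4055.
I(r) = log|p(0)| + (inside sum) = 1.7918 + 0.4055 = 2.1972.
Note: since some zeros are outside |z| ≤ r, the simplified n·log(r) form does NOT apply — only the inside zeros contribute.

I(r) ≈ 2.1972.


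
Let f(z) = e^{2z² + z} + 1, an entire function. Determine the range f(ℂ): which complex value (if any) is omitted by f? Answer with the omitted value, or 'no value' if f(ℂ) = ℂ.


Little Picard bounds the complement of f(ℂ) to at most one point.
The exponent g(z) = 2z² + z is a nonconstant polynomial, hence surjective onto ℂ. So e^{g(z)} takes every value in {e^w : w ∈ ℂ} = ℂ ∖ {0}. Adding 1 shifts the range to ℂ ∖ {1}. f omits exactly 1.

Omitted value: 1.


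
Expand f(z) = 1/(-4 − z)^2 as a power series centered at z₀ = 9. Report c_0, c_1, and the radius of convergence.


Let w = z − z₀, so z = z₀ + w.
Then -4 − z = -4 − (z₀ + w) = (-4 − z₀) − w = -13 − w.
f(z) = 1/(-13 − w)^2 = (1/(-13)^2) · (1 − w/(-13))^{−2}.
By the binomial series (1−u)^{−2} = Σ_{n≥0} C(n+1, 1) u^n for |u|<1, with u = w/(-13):
  c_n = C(n+1, 1) / (-13)^(n+2).
  c_0 = 1/(-13)^2 = 1/169.
  c_1 = 2/(-13)^3 = -2/2197.
The series is valid for |w/d| < 1, i.e. |z − z₀| < |d|.
Radius of convergence: R = |-4 − z₀| = |-13| = 13 (distance from z₀ to the singularity z = -4).

c_0 = 1/169, c_1 = -2/2197; R = 13.


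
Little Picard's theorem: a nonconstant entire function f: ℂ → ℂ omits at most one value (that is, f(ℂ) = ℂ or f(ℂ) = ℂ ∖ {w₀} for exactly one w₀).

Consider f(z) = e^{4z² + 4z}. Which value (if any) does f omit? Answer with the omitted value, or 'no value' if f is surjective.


Little Picard bounds the complement of f(ℂ) to at most one point.
The exponent g(z) = 4z² + 4z is a nonconstant polynomial, hence surjective onto ℂ. So e^{g(z)} takes every value in {e^w : w ∈ ℂ} = ℂ ∖ {0}. Adding 0 shifts the range to ℂ ∖ {0}. f omits exactly 0.

Omitted value: 0.


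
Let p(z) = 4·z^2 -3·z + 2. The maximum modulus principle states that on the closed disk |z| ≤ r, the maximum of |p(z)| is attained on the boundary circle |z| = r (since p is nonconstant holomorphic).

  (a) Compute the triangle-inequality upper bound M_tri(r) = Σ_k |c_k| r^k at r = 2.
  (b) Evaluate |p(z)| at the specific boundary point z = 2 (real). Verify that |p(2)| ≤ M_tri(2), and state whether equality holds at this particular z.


Coefficients: c_0 = 2, c_1 = -3, c_2 = 4. Radius r = 2.
Part (a). Triangle bound: M_tri(r) = Σ_k |c_k| r^k
  = |2|·2^0 + |-3|·2^1 + |4|·2^2
  = 2 + 6 + 16 = 24.
This bounds M(r) := max_{|z|=r} |p(z)| from above; equality holds iff all terms c_k z^k can be made to align in phase at a single z on |z|=r.
Part (b). At z = 2 (real, on the circle |z| = r):
  p(2) = (2)·2^0 + (-3)·2^1 + (4)·2^2 = 12.
  |p(2)| = 12.
Check: |p(2)| = 12 ≤ 24 = M_tri(2). ✓ Equality does not hold at z = 2 (the coefficients have mixed signs, so the terms do not all align in phase there).

M_tri(2) = 24; |p(2)| = 12; equality at z=2: no.


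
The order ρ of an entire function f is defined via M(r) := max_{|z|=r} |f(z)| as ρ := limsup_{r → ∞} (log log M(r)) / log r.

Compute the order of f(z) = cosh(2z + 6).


cosh(w) is a linear combination of e^{iw} and e^{−iw} (or e^w, e^{−w} in the hyperbolic case), so |cosh(w)| ≤ e^{|w|}. With w = 2z + 6, |w| ≤ 2|z| + 6 = 2r + 6 on |z| = r, giving M(r) ≤ e^{2r + 6}, so ρ ≤ 1. On a suitable ray (z = it for sin/cos; z = t for sinh/cosh, t real → ∞), |cosh(2z + 6)| grows like e^{2|t|}/2, so ρ ≥ 1. Hence ρ = 1.
Therefore ρ = 1.

Order ρ = 1.


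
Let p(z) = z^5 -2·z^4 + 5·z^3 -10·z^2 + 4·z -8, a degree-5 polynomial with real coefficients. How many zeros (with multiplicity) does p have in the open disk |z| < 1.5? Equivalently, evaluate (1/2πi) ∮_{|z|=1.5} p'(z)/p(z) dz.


The zeros of p are: (0 + 2i), (0 - 2i), (0 + 1i), (0 - 1i), 2.
Their magnitudes are: 2, 2, 1, 1, 2.
Zeros with |z| < R = 1.5: (0 + 1i), (0 - 1i).
Count = 2.
By the argument principle, (1/2πi) ∮_{|z|=R} p'(z)/p(z) dz equals exactly this count.

Number of zeros inside |z| < 1.5: 2.


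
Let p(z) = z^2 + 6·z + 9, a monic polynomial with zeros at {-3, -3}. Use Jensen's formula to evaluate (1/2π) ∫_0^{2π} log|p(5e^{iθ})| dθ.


Zeros: -3, -3; r = 5.
Inside |z| < r: -3, -3. Outside (|z| ≥ r): ∅.
p(0) = 9, so log|p(0)| = log(9) = 2.1972.
Apply Jensen: I(r) = log|p(0)| + Σ_k log(r/|z_k|), summed over zeros inside |z| < r.
  log(r/|z_k|) for z_k = -3: log(5/3) = 0.5108
  log(r/|z_k|) for z_k = -3: log(5/3) = 0.5108
Sum over inside zeros: 1.0217.
I(r) = log|p(0)| + (inside sum) = 2.1972 + 1.0217 = 3.2189.
Closed form (all zeros inside, monic): I(r) = n·log(r) = 2·log(5) = 3.2189. ✓

I(r) ≈ 3.2189.


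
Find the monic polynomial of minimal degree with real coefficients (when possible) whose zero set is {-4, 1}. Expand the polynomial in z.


The polynomial is p(z) = ∏_{α ∈ S} (z − α), where S = {-4, 1}.
Expanding the product yields: p(z) = z^2 + 3·z -4.
The resulting polynomial has degree 2 and real coefficients as required.

p(z) = z^2 + 3·z -4.


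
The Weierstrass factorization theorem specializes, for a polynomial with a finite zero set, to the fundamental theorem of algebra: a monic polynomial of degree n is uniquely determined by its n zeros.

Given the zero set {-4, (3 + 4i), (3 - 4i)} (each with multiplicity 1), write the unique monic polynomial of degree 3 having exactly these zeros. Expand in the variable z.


The polynomial is p(z) = ∏_{α ∈ S} (z − α), where S = {-4, (3 + 4i), (3 - 4i)}.
Expanding the product yields: p(z) = z^3 -2·z^2 + z + 100.
Note conjugate pairs combine to real quadratics: (z − (3+4i))(z − (3−4i)) = z² − 6z + 25.
The resulting polynomial has degree 3 and real coefficients as required.

p(z) = z^3 -2·z^2 + z + 100.


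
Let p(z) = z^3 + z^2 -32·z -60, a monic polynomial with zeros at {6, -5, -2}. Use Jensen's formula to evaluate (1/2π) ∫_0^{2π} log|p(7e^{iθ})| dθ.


Zeros: -5, -2, 6; r = 7.
Inside |z| < r: -5, -2, 6. Outside (|z| ≥ r): ∅.
p(0) = -60, so log|p(0)| = log(60) = 4.0943.
Apply Jensen: I(r) = log|p(0)| + Σ_k log(r/|z_k|), summed over zeros inside |z| < r.
  log(r/|z_k|) for z_k = 6: log(7/6) = 0.1542
  log(r/|z_k|) for z_k = -5: log(7/5) = 0.3365
  log(r/|z_k|) for z_k = -2: log(7/2) = 1.2528
Sum over inside zeros: 1.7434.
I(r) = log|p(0)| + (inside sum) = 4.0943 + 1.7434 = 5.8377.
Closed form (all zeros inside, monic): I(r) = n·log(r) = 3·log(7) = 5.8377. ✓

I(r) ≈ 5.8377.


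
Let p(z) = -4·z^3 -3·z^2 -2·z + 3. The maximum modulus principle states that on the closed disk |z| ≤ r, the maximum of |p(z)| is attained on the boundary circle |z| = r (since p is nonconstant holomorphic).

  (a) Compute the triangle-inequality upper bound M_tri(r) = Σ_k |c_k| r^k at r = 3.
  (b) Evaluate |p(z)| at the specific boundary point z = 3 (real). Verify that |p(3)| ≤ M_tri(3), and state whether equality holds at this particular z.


Coefficients: c_0 = 3, c_1 = -2, c_2 = -3, c_3 = -4. Radius r = 3.
Part (a). Triangle bound: M_tri(r) = Σ_k |c_k| r^k
  = |3|·3^0 + |-2|·3^1 + |-3|·3^2 + |-4|·3^3
  = 3 + 6 + 27 + 108 = 144.
This bounds M(r) := max_{|z|=r} |p(z)| from above; equality holds iff all terms c_k z^k can be made to align in phase at a single z on |z|=r.
Part (b). At z = 3 (real, on the circle |z| = r):
  p(3) = (3)·3^0 + (-2)·3^1 + (-3)·3^2 + (-4)·3^3 = -138.
  |p(3)| = 138.
Check: |p(3)| = 138 ≤ 144 = M_tri(3). ✓ Equality does not hold at z = 3 (the coefficients have mixed signs, so the terms do not all align in phase there).

M_tri(3) = 144; |p(3)| = 138; equality at z=3: no.


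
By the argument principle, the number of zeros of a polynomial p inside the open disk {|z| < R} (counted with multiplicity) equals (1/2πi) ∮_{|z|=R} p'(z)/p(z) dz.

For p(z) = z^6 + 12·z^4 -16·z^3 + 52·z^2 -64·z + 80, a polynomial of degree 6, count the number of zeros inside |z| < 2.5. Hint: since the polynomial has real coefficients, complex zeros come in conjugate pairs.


The zeros of p are: (1 + 1i), (1 - 1i), (-1 + 3i), (-1 - 3i), (0 + 2i), (0 - 2i).
Their magnitudes are: 1.414, 1.414, 3.162, 3.162, 2, 2.
Zeros with |z| < R = 2.5: (1 + 1i), (1 - 1i), (0 + 2i), (0 - 2i).
Count = 4.
By the argument principle, (1/2πi) ∮_{|z|=R} p'(z)/p(z) dz equals exactly this count.

Number of zeros inside |z| < 2.5: 4.


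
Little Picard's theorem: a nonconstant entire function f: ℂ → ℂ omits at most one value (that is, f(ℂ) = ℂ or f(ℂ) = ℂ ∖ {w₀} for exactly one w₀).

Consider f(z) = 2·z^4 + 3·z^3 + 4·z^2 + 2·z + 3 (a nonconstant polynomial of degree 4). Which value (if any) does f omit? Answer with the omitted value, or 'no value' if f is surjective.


Little Picard bounds the complement of f(ℂ) to at most one point.
For every w ∈ ℂ, the equation p(z) − w = 0 is a nonconstant polynomial in z and hence has at least one root by the fundamental theorem of algebra. So p is surjective onto ℂ, omitting no value.

Omitted value: no value.


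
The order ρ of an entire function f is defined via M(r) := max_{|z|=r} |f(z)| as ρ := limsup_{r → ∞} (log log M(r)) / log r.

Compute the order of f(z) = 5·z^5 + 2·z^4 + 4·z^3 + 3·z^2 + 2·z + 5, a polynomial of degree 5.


|f(z)| ≤ Σ|c_k|·r^k = O(r^5) as r → ∞. Polynomial growth is O(e^{r^ε}) for every ε > 0 (since r^5/e^{r^ε} → 0), so ρ ≤ ε for all ε > 0, i.e. ρ = 0. Every nonconstant polynomial has order 0.
Therefore ρ = 0.

Order ρ = 0.


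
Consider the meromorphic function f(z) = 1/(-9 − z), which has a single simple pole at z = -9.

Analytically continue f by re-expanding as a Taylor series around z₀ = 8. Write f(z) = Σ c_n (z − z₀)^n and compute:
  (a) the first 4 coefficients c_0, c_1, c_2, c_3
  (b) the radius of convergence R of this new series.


Let w = z − z₀, so z = z₀ + w.
Then -9 − z = -9 − (z₀ + w) = (-9 − z₀) − w = -17 − w.
f(z) = 1/(-17 − w) = (1/(-17)) · 1/(1 − w/(-17)) = Σ_{n≥0} w^n / (-17)^(n+1).
So c_n = 1/(-17)^(n+1):
  c_0 = 1/(-17)^1 = -1/17.
  c_1 = 1/(-17)^2 = 1/289.
  c_2 = 1/(-17)^3 = -1/4913.
  c_3 = 1/(-17)^4 = 1/83521.
The series is valid for |w/d| < 1, i.e. |z − z₀| < |d|.
Radius of convergence: R = |-9 − z₀| = |-17| = 17 (distance from z₀ to the singularity z = -9).

c_0 = -1/17, c_1 = 1/289, c_2 = -1/4913, c_3 = 1/83521; R = 17.


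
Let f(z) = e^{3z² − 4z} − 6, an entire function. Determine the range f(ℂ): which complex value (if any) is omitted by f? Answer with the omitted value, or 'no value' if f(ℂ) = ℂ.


Little Picard bounds the complement of f(ℂ) to at most one point.
The exponent g(z) = 3z² − 4z is a nonconstant polynomial, hence surjective onto ℂ. So e^{g(z)} takes every value in {e^w : w ∈ ℂ} = ℂ ∖ {0}. Adding -6 shifts the range to ℂ ∖ {-6}. f omits exactly -6.

Omitted value: -6.


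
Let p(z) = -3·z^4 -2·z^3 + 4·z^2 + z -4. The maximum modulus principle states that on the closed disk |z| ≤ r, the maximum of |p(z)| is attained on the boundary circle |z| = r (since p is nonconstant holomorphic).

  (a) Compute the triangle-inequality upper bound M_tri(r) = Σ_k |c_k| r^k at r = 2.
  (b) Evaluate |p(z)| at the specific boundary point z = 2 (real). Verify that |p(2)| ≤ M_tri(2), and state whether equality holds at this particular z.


Coefficients: c_0 = -4, c_1 = 1, c_2 = 4, c_3 = -2, c_4 = -3. Radius r = 2.
Part (a). Triangle bound: M_tri(r) = Σ_k |c_k| r^k
  = |-4|·2^0 + |1|·2^1 + |4|·2^2 + |-2|·2^3 + |-3|·2^4
  = 4 + 2 + 16 + 16 + 48 = 86.
This bounds M(r) := max_{|z|=r} |p(z)| from above; equality holds iff all terms c_k z^k can be made to align in phase at a single z on |z|=r.
Part (b). At z = 2 (real, on the circle |z| = r):
  p(2) = (-4)·2^0 + (1)·2^1 + (4)·2^2 + (-2)·2^3 + (-3)·2^4 = -50.
  |p(2)| = 50.
Check: |p(2)| = 50 ≤ 86 = M_tri(2). ✓ Equality does not hold at z = 2 (the coefficients have mixed signs, so the terms do not all align in phase there).

M_tri(2) = 86; |p(2)| = 50; equality at z=2: no.


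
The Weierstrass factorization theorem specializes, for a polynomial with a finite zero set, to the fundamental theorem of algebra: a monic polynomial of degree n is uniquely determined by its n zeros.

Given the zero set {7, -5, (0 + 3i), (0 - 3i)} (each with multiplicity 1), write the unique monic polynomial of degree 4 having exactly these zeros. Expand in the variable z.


The polynomial is p(z) = ∏_{α ∈ S} (z − α), where S = {7, -5, (0 + 3i), (0 - 3i)}.
Expanding the product yields: p(z) = z^4 -2·z^3 -26·z^2 -18·z -315.
Note conjugate pairs combine to real quadratics: (z − (0+3i))(z − (0−3i)) = z² + 9.
The resulting polynomial has degree 4 and real coefficients as required.

p(z) = z^4 -2·z^3 -26·z^2 -18·z -315.


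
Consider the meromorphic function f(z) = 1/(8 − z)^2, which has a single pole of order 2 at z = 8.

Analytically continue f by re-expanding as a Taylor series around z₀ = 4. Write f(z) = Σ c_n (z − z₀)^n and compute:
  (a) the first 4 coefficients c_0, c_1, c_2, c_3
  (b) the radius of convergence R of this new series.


Let w = z − z₀, so z = z₀ + w.
Then 8 − z = 8 − (z₀ + w) = (8 − z₀) − w = 4 − w.
f(z) = 1/(4 − w)^2 = (1/(4)^2) · (1 − w/(4))^{−2}.
By the binomial series (1−u)^{−2} = Σ_{n≥0} C(n+1, 1) u^n for |u|<1, with u = w/(4):
  c_n = C(n+1, 1) / (4)^(n+2).
  c_0 = 1/(4)^2 = 1/16.
  c_1 = 2/(4)^3 = 1/32.
  c_2 = 3/(4)^4 = 3/256.
  c_3 = 4/(4)^5 = 1/256.
The series is valid for |w/d| < 1, i.e. |z − z₀| < |d|.
Radius of convergence: R = |8 − z₀| = |4| = 4 (distance from z₀ to the singularity z = 8).

c_0 = 1/16, c_1 = 1/32, c_2 = 3/256, c_3 = 1/256; R = 4.


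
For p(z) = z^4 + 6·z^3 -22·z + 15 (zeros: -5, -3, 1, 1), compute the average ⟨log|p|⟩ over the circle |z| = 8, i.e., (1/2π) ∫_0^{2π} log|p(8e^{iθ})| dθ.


Zeros: -5, -3, 1, 1; r = 8.
Inside |z| < r: -5, -3, 1, 1. Outside (|z| ≥ r): ∅.
p(0) = 15, so log|p(0)| = log(15) = 2.7081.
Apply Jensen: I(r) = log|p(0)| + Σ_k log(r/|z_k|), summed over zeros inside |z| < r.
  log(r/|z_k|) for z_k = -5: log(8/5) = 0.4700
  log(r/|z_k|) for z_k = -3: log(8/3) = 0.9808
  log(r/|z_k|) for z_k = 1: log(8/1) = 2.0794
  log(r/|z_k|) for z_k = 1: log(8/1) = 2.0794
Sum over inside zeros: 5.6097.
I(r) = log|p(0)| + (inside sum) = 2.7081 + 5.6097 = 8.3178.
Closed form (all zeros inside, monic): I(r) = n·log(r) = 4·log(8) = 8.3178. ✓

I(r) ≈ 8.3178.


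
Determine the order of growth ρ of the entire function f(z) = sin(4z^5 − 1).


Write sin(w) = (e^{iw} ± e^{−iw})/(2 or 2i), so |sin(w)| ≤ e^{|w|}. With w = 4z^5 − 1, |w| ≤ 4r^5 + 1 on |z|=r, giving M(r) ≤ e^{4r^5 + 1} and ρ ≤ 5. For the lower bound, choose z on |z|=r with 4z^5 purely imaginary of modulus 4r^5; then |sin(4z^5 − 1)| grows like e^{4r^5}/2, so ρ ≥ 5. Hence ρ = 5.
Therefore ρ = 5.

Order ρ = 5.


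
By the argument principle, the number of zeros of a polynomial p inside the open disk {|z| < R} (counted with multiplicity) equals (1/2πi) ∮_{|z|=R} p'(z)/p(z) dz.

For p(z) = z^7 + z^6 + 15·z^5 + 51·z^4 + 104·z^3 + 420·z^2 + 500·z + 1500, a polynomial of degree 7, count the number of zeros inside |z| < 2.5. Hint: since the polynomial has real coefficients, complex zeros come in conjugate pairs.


The zeros of p are: -3, (-1 + 2i), (-1 - 2i), (1 + 3i), (1 - 3i), (1 + 3i), (1 - 3i).
Their magnitudes are: 3, 2.236, 2.236, 3.162, 3.162, 3.162, 3.162.
Zeros with |z| < R = 2.5: (-1 + 2i), (-1 - 2i).
Count = 2.
By the argument principle, (1/2πi) ∮_{|z|=R} p'(z)/p(z) dz equals exactly this count.

Number of zeros inside |z| < 2.5: 2.


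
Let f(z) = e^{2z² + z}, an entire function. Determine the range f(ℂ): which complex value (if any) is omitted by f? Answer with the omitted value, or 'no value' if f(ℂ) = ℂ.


Little Picard bounds the complement of f(ℂ) to at most one point.
The exponent g(z) = 2z² + z is a nonconstant polynomial, hence surjective onto ℂ. So e^{g(z)} takes every value in {e^w : w ∈ ℂ} = ℂ ∖ {0}. Adding 0 shifts the range to ℂ ∖ {0}. f omits exactly 0.

Omitted value: 0.


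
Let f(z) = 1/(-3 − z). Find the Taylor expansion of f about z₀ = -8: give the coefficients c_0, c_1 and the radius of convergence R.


Let w = z − z₀, so z = z₀ + w.
Then -3 − z = -3 − (z₀ + w) = (-3 − z₀) − w = 5 − w.
f(z) = 1/(5 − w) = (1/(5)) · 1/(1 − w/(5)) = Σ_{n≥0} w^n / (5)^(n+1).
So c_n = 1/(5)^(n+1):
  c_0 = 1/(5)^1 = 1/5.
  c_1 = 1/(5)^2 = 1/25.
The series is valid for |w/d| < 1, i.e. |z − z₀| < |d|.
Radius of convergence: R = |-3 − z₀| = |5| = 5 (distance from z₀ to the singularity z = -3).

c_0 = 1/5, c_1 = 1/25; R = 5.


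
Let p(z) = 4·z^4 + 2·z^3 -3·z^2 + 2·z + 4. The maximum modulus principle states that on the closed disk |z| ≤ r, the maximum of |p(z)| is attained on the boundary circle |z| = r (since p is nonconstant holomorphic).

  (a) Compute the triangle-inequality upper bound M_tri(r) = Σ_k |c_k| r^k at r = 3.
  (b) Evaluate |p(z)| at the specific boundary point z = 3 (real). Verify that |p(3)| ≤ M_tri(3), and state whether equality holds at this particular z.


Coefficients: c_0 = 4, c_1 = 2, c_2 = -3, c_3 = 2, c_4 = 4. Radius r = 3.
Part (a). Triangle bound: M_tri(r) = Σ_k |c_k| r^k
  = |4|·3^0 + |2|·3^1 + |-3|·3^2 + |2|·3^3 + |4|·3^4
  = 4 + 6 + 27 + 54 + 324 = 415.
This bounds M(r) := max_{|z|=r} |p(z)| from above; equality holds iff all terms c_k z^k can be made to align in phase at a single z on |z|=r.
Part (b). At z = 3 (real, on the circle |z| = r):
  p(3) = (4)·3^0 + (2)·3^1 + (-3)·3^2 + (2)·3^3 + (4)·3^4 = 361.
  |p(3)| = 361.
Check: |p(3)| = 361 ≤ 415 = M_tri(3). ✓ Equality does not hold at z = 3 (the coefficients have mixed signs, so the terms do not all align in phase there).

M_tri(3) = 415; |p(3)| = 361; equality at z=3: no.


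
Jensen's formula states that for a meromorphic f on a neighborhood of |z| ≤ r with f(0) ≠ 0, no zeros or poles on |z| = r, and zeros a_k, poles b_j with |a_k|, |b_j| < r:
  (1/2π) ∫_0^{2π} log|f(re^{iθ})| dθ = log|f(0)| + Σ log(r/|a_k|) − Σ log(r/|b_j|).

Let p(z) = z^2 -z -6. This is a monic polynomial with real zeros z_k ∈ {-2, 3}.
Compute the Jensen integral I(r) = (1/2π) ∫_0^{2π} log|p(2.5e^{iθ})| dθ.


Zeros: -2, 3; r = 2.5.
Inside |z| < r: -2. Outside (|z| ≥ r): 3.
p(0) = -6, so log|p(0)| = log(6) = 1.7918.
Apply Jensen: I(r) = log|p(0)| + Σ_k log(r/|z_k|), summed over zeros inside |z| < r.
  log(r/|z_k|) for z_k = -2: log(2.5/2) = 0.2231
  Outside zeros (3) contribute nothing to the Jensen sum.
Sum over inside zeros: 0.2231.
I(r) = log|p(0)| + (inside sum) = 1.7918 + 0.2231 = 2.0149.
Note: since some zeros are outside |z| ≤ r, the simplified n·log(r) form does NOT apply — only the inside zeros contribute.

I(r) ≈ 2.0149.


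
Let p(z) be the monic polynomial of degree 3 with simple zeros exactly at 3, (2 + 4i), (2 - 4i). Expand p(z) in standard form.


The polynomial is p(z) = ∏_{α ∈ S} (z − α), where S = {3, (2 + 4i), (2 - 4i)}.
Expanding the product yields: p(z) = z^3 -7·z^2 + 32·z -60.
Note conjugate pairs combine to real quadratics: (z − (2+4i))(z − (2−4i)) = z² − 4z + 20.
The resulting polynomial has degree 3 and real coefficients as required.

p(z) = z^3 -7·z^2 + 32·z -60.


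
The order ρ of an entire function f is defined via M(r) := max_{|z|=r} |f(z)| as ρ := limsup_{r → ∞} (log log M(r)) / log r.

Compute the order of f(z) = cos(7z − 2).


cos(w) is a linear combination of e^{iw} and e^{−iw} (or e^w, e^{−w} in the hyperbolic case), so |cos(w)| ≤ e^{|w|}. With w = 7z − 2, |w| ≤ 7|z| + 2 = 7r + 2 on |z| = r, giving M(r) ≤ e^{7r + 2}, so ρ ≤ 1. On a suitable ray (z = it for sin/cos; z = t for sinh/cosh, t real → ∞), |cos(7z − 2)| grows like e^{7|t|}/2, so ρ ≥ 1. Hence ρ = 1.
Therefore ρ = 1.

Order ρ = 1.


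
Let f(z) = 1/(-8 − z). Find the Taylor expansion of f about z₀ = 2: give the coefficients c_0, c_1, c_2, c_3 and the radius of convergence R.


Let w = z − z₀, so z = z₀ + w.
Then -8 − z = -8 − (z₀ + w) = (-8 − z₀) − w = -10 − w.
f(z) = 1/(-10 − w) = (1/(-10)) · 1/(1 − w/(-10)) = Σ_{n≥0} w^n / (-10)^(n+1).
So c_n = 1/(-10)^(n+1):
  c_0 = 1/(-10)^1 = -1/10.
  c_1 = 1/(-10)^2 = 1/100.
  c_2 = 1/(-10)^3 = -1/1000.
  c_3 = 1/(-10)^4 = 1/10000.
The series is valid for |w/d| < 1, i.e. |z − z₀| < |d|.
Radius of convergence: R = |-8 − z₀| = |-10| = 10 (distance from z₀ to the singularity z = -8).

c_0 = -1/10, c_1 = 1/100, c_2 = -1/1000, c_3 = 1/10000; R = 10.


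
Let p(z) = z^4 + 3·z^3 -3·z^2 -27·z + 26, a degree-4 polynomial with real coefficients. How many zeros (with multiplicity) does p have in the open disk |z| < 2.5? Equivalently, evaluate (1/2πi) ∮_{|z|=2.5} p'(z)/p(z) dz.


The zeros of p are: 1, (-3 + 2i), (-3 - 2i), 2.
Their magnitudes are: 1, 3.606, 3.606, 2.
Zeros with |z| < R = 2.5: 1, 2.
Count = 2.
By the argument principle, (1/2πi) ∮_{|z|=R} p'(z)/p(z) dz equals exactly this count.

Number of zeros inside |z| < 2.5: 2.


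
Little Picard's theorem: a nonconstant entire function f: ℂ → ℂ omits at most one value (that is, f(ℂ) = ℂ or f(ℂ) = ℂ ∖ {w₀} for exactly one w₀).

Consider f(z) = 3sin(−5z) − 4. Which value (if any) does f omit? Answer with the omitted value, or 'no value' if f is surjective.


Little Picard bounds the complement of f(ℂ) to at most one point.
sin is entire and surjective onto ℂ: for every w ∈ ℂ, sin(ζ) = w has a solution ζ ∈ ℂ (e.g., via the complex inverse arcsin). With ζ = −5z this gives z = ζ/(-5). Then 3·sin(−5z) takes every value in 3·ℂ = ℂ, and adding -4 is a bijection of ℂ. So f is surjective and omits no value. (Note: only on the real line is sin bounded by [−1, 1].)

Omitted value: no value.


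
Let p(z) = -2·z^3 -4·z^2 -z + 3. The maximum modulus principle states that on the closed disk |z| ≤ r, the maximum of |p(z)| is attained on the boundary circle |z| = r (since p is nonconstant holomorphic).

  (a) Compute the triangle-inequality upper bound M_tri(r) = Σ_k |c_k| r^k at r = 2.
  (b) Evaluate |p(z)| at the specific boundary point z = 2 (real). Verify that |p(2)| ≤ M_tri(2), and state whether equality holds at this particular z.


Coefficients: c_0 = 3, c_1 = -1, c_2 = -4, c_3 = -2. Radius r = 2.
Part (a). Triangle bound: M_tri(r) = Σ_k |c_k| r^k
  = |3|·2^0 + |-1|·2^1 + |-4|·2^2 + |-2|·2^3
  = 3 + 2 + 16 + 16 = 37.
This bounds M(r) := max_{|z|=r} |p(z)| from above; equality holds iff all terms c_k z^k can be made to align in phase at a single z on |z|=r.
Part (b). At z = 2 (real, on the circle |z| = r):
  p(2) = (3)·2^0 + (-1)·2^1 + (-4)·2^2 + (-2)·2^3 = -31.
  |p(2)| = 31.
Check: |p(2)| = 31 ≤ 37 = M_tri(2). ✓ Equality does not hold at z = 2 (the coefficients have mixed signs, so the terms do not all align in phase there).

M_tri(2) = 37; |p(2)| = 31; equality at z=2: no.


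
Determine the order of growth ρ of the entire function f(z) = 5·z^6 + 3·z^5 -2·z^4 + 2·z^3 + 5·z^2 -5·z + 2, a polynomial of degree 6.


|f(z)| ≤ Σ|c_k|·r^k = O(r^6) as r → ∞. Polynomial growth is O(e^{r^ε}) for every ε > 0 (since r^6/e^{r^ε} → 0), so ρ ≤ ε for all ε > 0, i.e. ρ = 0. Every nonconstant polynomial has order 0.
Therefore ρ = 0.

Order ρ = 0.


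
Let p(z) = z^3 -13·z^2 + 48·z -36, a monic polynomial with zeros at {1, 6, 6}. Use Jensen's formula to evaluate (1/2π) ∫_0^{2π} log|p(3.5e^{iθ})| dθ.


Zeros: 1, 6, 6; r = 3.5.
Inside |z| < r: 1. Outside (|z| ≥ r): 6, 6.
p(0) = -36, so log|p(0)| = log(36) = 3.5835.
Apply Jensen: I(r) = log|p(0)| + Σ_k log(r/|z_k|), summed over zeros inside |z| < r.
  log(r/|z_k|) for z_k = 1: log(3.5/1) = 1.2528
  Outside zeros (6, 6) contribute nothing to the Jensen sum.
Sum over inside zeros: 1.2528.
I(r) = log|p(0)| + (inside sum) = 3.5835 + 1.2528 = 4.8363.
Note: since some zeros are outside |z| ≤ r, the simplified n·log(r) form does NOT apply — only the inside zeros contribute.

I(r) ≈ 4.8363.


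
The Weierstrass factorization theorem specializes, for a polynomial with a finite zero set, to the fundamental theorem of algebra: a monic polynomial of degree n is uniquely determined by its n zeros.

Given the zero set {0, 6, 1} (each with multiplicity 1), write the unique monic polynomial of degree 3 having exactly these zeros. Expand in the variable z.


The polynomial is p(z) = ∏_{α ∈ S} (z − α), where S = {0, 6, 1}.
Expanding the product yields: p(z) = z^3 -7·z^2 + 6·z.
The resulting polynomial has degree 3 and real coefficients as required.

p(z) = z^3 -7·z^2 + 6·z.


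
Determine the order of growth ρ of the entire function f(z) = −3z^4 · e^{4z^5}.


M(r) = max_{|z|=r} |-3|·|z|^4·|e^{4z^5}| = 3·r^4 · e^{4r^5} (the factors attain their maxima compatibly on |z|=r). Then log M(r) = log 3 + 4·log r + 4r^5, dominated by the last term, so log log M(r) ~ 5·log r. The polynomial factor -3z^4 contributes only a log r term and does not affect the order. ρ = 5.
Therefore ρ = 5.

Order ρ = 5.


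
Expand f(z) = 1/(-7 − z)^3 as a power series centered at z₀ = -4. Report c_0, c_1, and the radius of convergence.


Let w = z − z₀, so z = z₀ + w.
Then -7 − z = -7 − (z₀ + w) = (-7 − z₀) − w = -3 − w.
f(z) = 1/(-3 − w)^3 = (1/(-3)^3) · (1 − w/(-3))^{−3}.
By the binomial series (1−u)^{−3} = Σ_{n≥0} C(n+2, 2) u^n for |u|<1, with u = w/(-3):
  c_n = C(n+2, 2) / (-3)^(n+3).
  c_0 = 1/(-3)^3 = -1/27.
  c_1 = 3/(-3)^4 = 1/27.
The series is valid for |w/d| < 1, i.e. |z − z₀| < |d|.
Radius of convergence: R = |-7 − z₀| = |-3| = 3 (distance from z₀ to the singularity z = -7).

c_0 = -1/27, c_1 = 1/27; R = 3.


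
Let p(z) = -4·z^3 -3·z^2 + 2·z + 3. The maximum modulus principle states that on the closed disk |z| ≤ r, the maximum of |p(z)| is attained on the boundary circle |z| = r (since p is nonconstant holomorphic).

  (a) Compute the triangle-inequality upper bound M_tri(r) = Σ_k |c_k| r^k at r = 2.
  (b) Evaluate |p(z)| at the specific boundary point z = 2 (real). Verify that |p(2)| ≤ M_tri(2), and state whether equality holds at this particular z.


Coefficients: c_0 = 3, c_1 = 2, c_2 = -3, c_3 = -4. Radius r = 2.
Part (a). Triangle bound: M_tri(r) = Σ_k |c_k| r^k
  = |3|·2^0 + |2|·2^1 + |-3|·2^2 + |-4|·2^3
  = 3 + 4 + 12 + 32 = 51.
This bounds M(r) := max_{|z|=r} |p(z)| from above; equality holds iff all terms c_k z^k can be made to align in phase at a single z on |z|=r.
Part (b). At z = 2 (real, on the circle |z| = r):
  p(2) = (3)·2^0 + (2)·2^1 + (-3)·2^2 + (-4)·2^3 = -37.
  |p(2)| = 37.
Check: |p(2)| = 37 ≤ 51 = M_tri(2). ✓ Equality does not hold at z = 2 (the coefficients have mixed signs, so the terms do not all align in phase there).

M_tri(2) = 51; |p(2)| = 37; equality at z=2: no.


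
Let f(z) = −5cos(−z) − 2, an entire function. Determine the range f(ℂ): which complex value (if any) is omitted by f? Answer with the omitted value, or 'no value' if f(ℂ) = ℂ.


Little Picard bounds the complement of f(ℂ) to at most one point.
cos is entire and surjective onto ℂ: for every w ∈ ℂ, cos(ζ) = w has a solution ζ ∈ ℂ (e.g., via the complex inverse arccos). With ζ = −z this gives z = ζ/(-1). Then -5·cos(−z) takes every value in -5·ℂ = ℂ, and adding -2 is a bijection of ℂ. So f is surjective and omits no value. (Note: only on the real line is cos bounded by [−1, 1].)

Omitted value: no value.


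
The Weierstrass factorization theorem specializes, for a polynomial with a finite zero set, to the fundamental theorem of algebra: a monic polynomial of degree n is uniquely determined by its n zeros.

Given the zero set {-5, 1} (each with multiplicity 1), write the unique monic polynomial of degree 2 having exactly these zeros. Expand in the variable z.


The polynomial is p(z) = ∏_{α ∈ S} (z − α), where S = {-5, 1}.
Expanding the product yields: p(z) = z^2 + 4·z -5.
The resulting polynomial has degree 2 and real coefficients as required.

p(z) = z^2 + 4·z -5.


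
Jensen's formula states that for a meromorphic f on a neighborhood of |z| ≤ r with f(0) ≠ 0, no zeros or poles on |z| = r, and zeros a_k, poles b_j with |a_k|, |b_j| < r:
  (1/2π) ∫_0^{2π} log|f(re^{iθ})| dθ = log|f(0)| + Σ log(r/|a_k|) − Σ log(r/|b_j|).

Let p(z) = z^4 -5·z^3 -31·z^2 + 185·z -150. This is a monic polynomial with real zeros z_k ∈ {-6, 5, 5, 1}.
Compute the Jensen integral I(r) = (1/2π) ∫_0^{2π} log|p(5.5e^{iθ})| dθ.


Zeros: -6, 1, 5, 5; r = 5.5.
Inside |z| < r: 1, 5, 5. Outside (|z| ≥ r): -6.
p(0) = -150, so log|p(0)| = log(150) = 5.0106.
Apply Jensen: I(r) = log|p(0)| + Σ_k log(r/|z_k|), summed over zeros inside |z| < r.
  log(r/|z_k|) for z_k = 5: log(5.5/5) = 0.0953
  log(r/|z_k|) for z_k = 5: log(5.5/5) = 0.0953
  log(r/|z_k|) for z_k = 1: log(5.5/1) = 1.7047
  Outside zeros (-6) contribute nothing to the Jensen sum.
Sum over inside zeros: 1.8954.
I(r) = log|p(0)| + (inside sum) = 5.0106 + 1.8954 = 6.9060.
Note: since some zeros are outside |z| ≤ r, the simplified n·log(r) form does NOT apply — only the inside zeros contribute.

I(r) ≈ 6.9060.


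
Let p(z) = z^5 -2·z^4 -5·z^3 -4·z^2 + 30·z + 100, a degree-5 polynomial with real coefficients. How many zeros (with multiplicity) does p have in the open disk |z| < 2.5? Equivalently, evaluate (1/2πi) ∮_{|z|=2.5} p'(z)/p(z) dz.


The zeros of p are: -2, (3 + 1i), (3 - 1i), (-1 + 2i), (-1 - 2i).
Their magnitudes are: 2, 3.162, 3.162, 2.236, 2.236.
Zeros with |z| < R = 2.5: -2, (-1 + 2i), (-1 - 2i).
Count = 3.
By the argument principle, (1/2πi) ∮_{|z|=R} p'(z)/p(z) dz equals exactly this count.

Number of zeros inside |z| < 2.5: 3.


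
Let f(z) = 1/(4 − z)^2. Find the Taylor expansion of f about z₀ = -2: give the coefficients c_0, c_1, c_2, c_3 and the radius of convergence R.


Let w = z − z₀, so z = z₀ + w.
Then 4 − z = 4 − (z₀ + w) = (4 − z₀) − w = 6 − w.
f(z) = 1/(6 − w)^2 = (1/(6)^2) · (1 − w/(6))^{−2}.
By the binomial series (1−u)^{−2} = Σ_{n≥0} C(n+1, 1) u^n for |u|<1, with u = w/(6):
  c_n = C(n+1, 1) / (6)^(n+2).
  c_0 = 1/(6)^2 = 1/36.
  c_1 = 2/(6)^3 = 1/108.
  c_2 = 3/(6)^4 = 1/432.
  c_3 = 4/(6)^5 = 1/1944.
The series is valid for |w/d| < 1, i.e. |z − z₀| < |d|.
Radius of convergence: R = |4 − z₀| = |6| = 6 (distance from z₀ to the singularity z = 4).

c_0 = 1/36, c_1 = 1/108, c_2 = 1/432, c_3 = 1/1944; R = 6.


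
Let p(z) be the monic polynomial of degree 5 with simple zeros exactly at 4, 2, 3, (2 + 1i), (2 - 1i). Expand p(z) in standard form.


The polynomial is p(z) = ∏_{α ∈ S} (z − α), where S = {4, 2, 3, (2 + 1i), (2 - 1i)}.
Expanding the product yields: p(z) = z^5 -13·z^4 + 67·z^3 -173·z^2 + 226·z -120.
Note conjugate pairs combine to real quadratics: (z − (2+1i))(z − (2−1i)) = z² − 4z + 5.
The resulting polynomial has degree 5 and real coefficients as required.

p(z) = z^5 -13·z^4 + 67·z^3 -173·z^2 + 226·z -120.


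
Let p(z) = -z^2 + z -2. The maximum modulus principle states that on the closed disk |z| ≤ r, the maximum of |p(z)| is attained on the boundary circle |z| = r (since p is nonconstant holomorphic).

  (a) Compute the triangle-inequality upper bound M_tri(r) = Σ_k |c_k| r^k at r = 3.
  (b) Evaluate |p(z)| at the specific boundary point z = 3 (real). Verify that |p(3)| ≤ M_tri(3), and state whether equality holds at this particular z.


Coefficients: c_0 = -2, c_1 = 1, c_2 = -1. Radius r = 3.
Part (a). Triangle bound: M_tri(r) = Σ_k |c_k| r^k
  = |-2|·3^0 + |1|·3^1 + |-1|·3^2
  = 2 + 3 + 9 = 14.
This bounds M(r) := max_{|z|=r} |p(z)| from above; equality holds iff all terms c_k z^k can be made to align in phase at a single z on |z|=r.
Part (b). At z = 3 (real, on the circle |z| = r):
  p(3) = (-2)·3^0 + (1)·3^1 + (-1)·3^2 = -8.
  |p(3)| = 8.
Check: |p(3)| = 8 ≤ 14 = M_tri(3). ✓ Equality does not hold at z = 3 (the coefficients have mixed signs, so the terms do not all align in phase there).

M_tri(3) = 14; |p(3)| = 8; equality at z=3: no.


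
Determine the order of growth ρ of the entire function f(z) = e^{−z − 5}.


|e^{−z − 5}| = e^{Re(-1·z) + -5} ≤ e^{1|z|^1 + -5} = e^{1r^1 + -5} on |z| = r, so ρ ≤ 1. Choosing z on |z|=r so that -1·z is real positive (always possible by picking arg z appropriately) gives |f(z)| = e^{1r^1 + -5}, matching the bound. The additive constant -5 does not affect log log M(r) ~ 1·log r. Hence ρ = 1.
Therefore ρ = 1.

Order ρ = 1.


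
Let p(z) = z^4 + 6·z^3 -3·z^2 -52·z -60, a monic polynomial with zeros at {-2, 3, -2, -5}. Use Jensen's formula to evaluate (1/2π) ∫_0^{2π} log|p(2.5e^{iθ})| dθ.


Zeros: -5, -2, -2, 3; r = 2.5.
Inside |z| < r: -2, -2. Outside (|z| ≥ r): -5, 3.
p(0) = -60, so log|p(0)| = log(60) = 4.0943.
Apply Jensen: I(r) = log|p(0)| + Σ_k log(r/|z_k|), summed over zeros inside |z| < r.
  log(r/|z_k|) for z_k = -2: log(2.5/2) = 0.2231
  log(r/|z_k|) for z_k = -2: log(2.5/2) = 0.2231
  Outside zeros (-5, 3) contribute nothing to the Jensen sum.
Sum over inside zeros: 0.4463.
I(r) = log|p(0)| + (inside sum) = 4.0943 + 0.4463 = 4.5406.
Note: since some zeros are outside |z| ≤ r, the simplified n·log(r) form does NOT apply — only the inside zeros contribute.

I(r) ≈ 4.5406.


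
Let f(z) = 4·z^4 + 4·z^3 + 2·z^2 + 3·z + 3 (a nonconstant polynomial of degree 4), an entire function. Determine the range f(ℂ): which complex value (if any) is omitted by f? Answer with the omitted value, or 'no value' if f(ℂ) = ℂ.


Little Picard bounds the complement of f(ℂ) to at most one point.
For every w ∈ ℂ, the equation p(z) − w = 0 is a nonconstant polynomial in z and hence has at least one root by the fundamental theorem of algebra. So p is surjective onto ℂ, omitting no value.

Omitted value: no value.


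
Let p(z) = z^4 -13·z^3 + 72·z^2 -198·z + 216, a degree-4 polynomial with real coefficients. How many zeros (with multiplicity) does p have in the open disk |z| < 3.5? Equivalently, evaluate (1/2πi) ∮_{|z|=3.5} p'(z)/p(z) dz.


The zeros of p are: 4, 3, (3 + 3i), (3 - 3i).
Their magnitudes are: 4, 3, 4.243, 4.243.
Zeros with |z| < R = 3.5: 3.
Count = 1.
By the argument principle, (1/2πi) ∮_{|z|=R} p'(z)/p(z) dz equals exactly this count.

Number of zeros inside |z| < 3.5: 1.


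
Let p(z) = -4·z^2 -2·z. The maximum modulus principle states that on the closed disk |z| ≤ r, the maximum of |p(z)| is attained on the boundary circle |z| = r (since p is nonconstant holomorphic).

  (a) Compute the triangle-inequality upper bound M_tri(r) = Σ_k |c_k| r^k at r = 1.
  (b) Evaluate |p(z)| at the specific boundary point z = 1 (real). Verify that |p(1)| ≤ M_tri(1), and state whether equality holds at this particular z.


Coefficients: c_0 = 0, c_1 = -2, c_2 = -4. Radius r = 1.
Part (a). Triangle bound: M_tri(r) = Σ_k |c_k| r^k
  = |0|·1^0 + |-2|·1^1 + |-4|·1^2
  = 0 + 2 + 4 = 6.
This bounds M(r) := max_{|z|=r} |p(z)| from above; equality holds iff all terms c_k z^k can be made to align in phase at a single z on |z|=r.
Part (b). At z = 1 (real, on the circle |z| = r):
  p(1) = (0)·1^0 + (-2)·1^1 + (-4)·1^2 = -6.
  |p(1)| = 6.
Since all nonzero coefficients share the same sign, |p(1)| = 6 = M_tri(1); the triangle bound is attained at z = 1, so in fact M(r) = 6.

M_tri(1) = 6; |p(1)| = 6; equality at z=1: yes.


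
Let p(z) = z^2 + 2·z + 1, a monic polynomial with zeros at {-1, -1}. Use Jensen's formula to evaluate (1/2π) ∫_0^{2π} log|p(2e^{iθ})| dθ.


Zeros: -1, -1; r = 2.
Inside |z| < r: -1, -1. Outside (|z| ≥ r): ∅.
p(0) = 1, so log|p(0)| = log(1) = 0.0000.
Apply Jensen: I(r) = log|p(0)| + Σ_k log(r/|z_k|), summed over zeros inside |z| < r.
  log(r/|z_k|) for z_k = -1: log(2/1) = 0.6931
  log(r/|z_k|) for z_k = -1: log(2/1) = 0.6931
Sum over inside zeros: 1.3863.
I(r) = log|p(0)| + (inside sum) = 0.0000 + 1.3863 = 1.3863.
Closed form (all zeros inside, monic): I(r) = n·log(r) = 2·log(2) = 1.3863. ✓

I(r) ≈ 1.3863.


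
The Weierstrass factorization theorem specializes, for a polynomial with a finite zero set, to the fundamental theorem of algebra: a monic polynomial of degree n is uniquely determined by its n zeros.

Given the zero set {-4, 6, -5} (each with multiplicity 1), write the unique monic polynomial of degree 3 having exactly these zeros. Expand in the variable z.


The polynomial is p(z) = ∏_{α ∈ S} (z − α), where S = {-4, 6, -5}.
Expanding the product yields: p(z) = z^3 + 3·z^2 -34·z -120.
The resulting polynomial has degree 3 and real coefficients as required.

p(z) = z^3 + 3·z^2 -34·z -120.


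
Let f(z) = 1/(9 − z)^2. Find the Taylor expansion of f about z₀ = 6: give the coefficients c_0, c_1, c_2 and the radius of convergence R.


Let w = z − z₀, so z = z₀ + w.
Then 9 − z = 9 − (z₀ + w) = (9 − z₀) − w = 3 − w.
f(z) = 1/(3 − w)^2 = (1/(3)^2) · (1 − w/(3))^{−2}.
By the binomial series (1−u)^{−2} = Σ_{n≥0} C(n+1, 1) u^n for |u|<1, with u = w/(3):
  c_n = C(n+1, 1) / (3)^(n+2).
  c_0 = 1/(3)^2 = 1/9.
  c_1 = 2/(3)^3 = 2/27.
  c_2 = 3/(3)^4 = 1/27.
The series is valid for |w/d| < 1, i.e. |z − z₀| < |d|.
Radius of convergence: R = |9 − z₀| = |3| = 3 (distance from z₀ to the singularity z = 9).

c_0 = 1/9, c_1 = 2/27, c_2 = 1/27; R = 3.


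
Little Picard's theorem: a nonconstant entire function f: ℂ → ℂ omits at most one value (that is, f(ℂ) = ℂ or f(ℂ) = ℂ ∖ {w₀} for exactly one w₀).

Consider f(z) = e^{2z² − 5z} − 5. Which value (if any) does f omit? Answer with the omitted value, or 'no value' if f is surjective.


Little Picard bounds the complement of f(ℂ) to at most one point.
The exponent g(z) = 2z² − 5z is a nonconstant polynomial, hence surjective onto ℂ. So e^{g(z)} takes every value in {e^w : w ∈ ℂ} = ℂ ∖ {0}. Adding -5 shifts the range to ℂ ∖ {-5}. f omits exactly -5.

Omitted value: -5.
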